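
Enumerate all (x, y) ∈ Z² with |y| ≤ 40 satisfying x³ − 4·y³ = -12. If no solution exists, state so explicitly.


The equation is x³ - 4y³ = -12. For fixed y, x³ = 4·y³ − 12, so a solution requires the RHS to be a perfect cube.
Strategy: iterate y from -40 to 40, compute RHS = 4·y³ − 12, and check whether it is a (positive or negative) perfect cube.
Check small values of y:
  y = 0: RHS = -12 is not a perfect cube.
  y = 1: RHS = -8 = (-2)³ ⇒ x = -2 works.
  y = -1: RHS = -16 is not a perfect cube.
  y = 2: RHS = 20 is not a perfect cube.
  y = -2: RHS = -44 is not a perfect cube.
  y = 3: RHS = 96 is not a perfect cube.
  y = -3: RHS = -120 is not a perfect cube.
Continuing, at y = -5: RHS = -512 = (-8)³ ⇒ x = -8 works.
Searching the remaining y in |y| ≤ 40 finds no further solutions.
Collected solutions: (-2, 1), (-8, -5).

Solutions (with |y| ≤ 40): (-2, 1), (-8, -5).


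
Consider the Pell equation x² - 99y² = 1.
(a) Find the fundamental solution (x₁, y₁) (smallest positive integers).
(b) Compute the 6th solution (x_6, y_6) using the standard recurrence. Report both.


Step 1: Find the fundamental solution (x₁, y₁) of x² - 99y² = 1.
  Expand √99 as a continued fraction. a₀ = ⌊√99⌋ = 9; iterate m_{k+1} = d_k·a_k − m_k, d_{k+1} = (99 − m_{k+1}²)/d_k, a_{k+1} = ⌊(a₀ + m_{k+1})/d_{k+1}⌋ (starting m₀ = 0, d₀ = 1), with convergents p_k = a_k·p_{k-1} + p_{k-2}, q_k = a_k·q_{k-1} + q_{k-2} (p₋₁ = 1, q₋₁ = 0):
  k = 0: a₀ = 9; p₀/q₀ = 9/1; p₀² − 99·q₀² = 81 − 99 = -18.
  k = 1: m = 9, d = 18, a = ⌊(9 + 9)/18⌋ = 1; p/q = (1·9 + 1)/(1·1 + 0) = 10/1; p² − 99·q² = 100 − 99 = 1.
  The first convergent with p² − 99·q² = 1 gives the fundamental solution (x₁, y₁) = (10, 1).
Step 2: Apply the recurrence (x_{n+1}, y_{n+1}) = (x₁x_n + 99y₁y_n, x₁y_n + y₁x_n) repeatedly.
  From (x_1, y_1) = (10, 1): x_2 = 10·10 + 99·1·1 = 199; y_2 = 10·1 + 1·10 = 20.
  From (x_2, y_2) = (199, 20): x_3 = 10·199 + 99·1·20 = 3970; y_3 = 10·20 + 1·199 = 399.
  From (x_3, y_3) = (3970, 399): x_4 = 10·3970 + 99·1·399 = 79201; y_4 = 10·399 + 1·3970 = 7960.
  From (x_4, y_4) = (79201, 7960): x_5 = 10·79201 + 99·1·7960 = 1580050; y_5 = 10·7960 + 1·79201 = 158801.
  From (x_5, y_5) = (1580050, 158801): x_6 = 10·1580050 + 99·1·158801 = 31521799; y_6 = 10·158801 + 1·1580050 = 3168060.
Step 3: Verify x_6² - 99·y_6² = 993623812196401 - 993623812196400 = 1 (should be 1). ✓

(x_1, y_1) = (10, 1); (x_6, y_6) = (31521799, 3168060).


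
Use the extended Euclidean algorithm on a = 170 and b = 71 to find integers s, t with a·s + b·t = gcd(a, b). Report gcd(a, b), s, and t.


Euclidean algorithm on (170, 71) — divide until remainder is 0:
  170 = 2 · 71 + 28
  71 = 2 · 28 + 15
  28 = 1 · 15 + 13
  15 = 1 · 13 + 2
  13 = 6 · 2 + 1
  2 = 2 · 1 + 0
gcd(170, 71) = 1.
Track Bezout coefficients alongside the remainders: start with r₀ = 170 = a·1 + b·0 (s = 1, t = 0) and r₁ = 71 = a·0 + b·1 (s = 0, t = 1); each new remainder r_{k+1} = r_{k-1} − q_k·r_k inherits s_{k+1} = s_{k-1} − q_k·s_k, t_{k+1} = t_{k-1} − q_k·t_k, so r_k = a·s_k + b·t_k at every step:
  q = 2: r = 28, s = 1 − 2·0 = 1, t = 0 − 2·1 = -2  (check: 170·1 + 71·(-2) = 28)
  q = 2: r = 15, s = 0 − 2·1 = -2, t = 1 − 2·(-2) = 5  (check: 170·(-2) + 71·5 = 15)
  q = 1: r = 13, s = 1 − 1·(-2) = 3, t = -2 − 1·5 = -7  (check: 170·3 + 71·(-7) = 13)
  q = 1: r = 2, s = -2 − 1·3 = -5, t = 5 − 1·(-7) = 12  (check: 170·(-5) + 71·12 = 2)
  q = 6: r = 1, s = 3 − 6·(-5) = 33, t = -7 − 6·12 = -79  (check: 170·33 + 71·(-79) = 1)
The row with r = 1 (the gcd) gives the Bezout coefficients s = 33, t = -79.
Result: 170 · (33) + 71 · (-79) = 1.

gcd(170, 71) = 1; s = 33, t = -79 (check: 170·33 + 71·(-79) = 1).


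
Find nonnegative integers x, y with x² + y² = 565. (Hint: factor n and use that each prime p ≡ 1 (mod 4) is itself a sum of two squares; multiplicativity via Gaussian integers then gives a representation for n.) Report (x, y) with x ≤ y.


Step 1: Factor n = 565 = 5 · 113.
Step 2: Check the mod-4 condition on each prime factor: 5 ≡ 1 (mod 4), exponent 1; 113 ≡ 1 (mod 4), exponent 1.
All primes ≡ 3 (mod 4) appear to even exponent (or don't appear), so by the two-squares theorem n IS expressible as a sum of two squares.
Step 3: Build a representation. Here n = 5 · 113 is a product of primes ≡ 1 (mod 4). Each prime p ≡ 1 (mod 4) is itself a sum of two squares; find a² by testing p − a² for a perfect square:
  5: 5 − 1² = 4 = 2² ⇒ 5 = 1² + 2².
  113: 113 − 1² = 112, 113 − 2² = 109, 113 − 3² = 104, 113 − 4² = 97, 113 − 5² = 88, 113 − 6² = 77, 113 − 7² = 64 = 8² ⇒ 113 = 7² + 8².
  Combine using the Brahmagupta–Fibonacci identity (a² + b²)(c² + d²) = (ac − bd)² + (ad + bc)² = (ac + bd)² + (ad − bc)²:
  5 · 113 = 565: from (1² + 2²)(7² + 8²), take (1·7 − 2·8, 1·8 + 2·7) = (7 − 16, 8 + 14) = (-9, 22); dropping signs (only squares matter) gives (9, 22); check 9² + 22² = 81 + 484 = 565 ✓.
Step 4: Order so x ≤ y and verify: 9² + 22² = 81 + 484 = 565 = n. ✓

n = 565 = 9² + 22² (one valid representation with x ≤ y).


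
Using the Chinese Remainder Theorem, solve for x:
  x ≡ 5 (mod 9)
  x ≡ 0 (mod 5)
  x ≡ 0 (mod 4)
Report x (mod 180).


Moduli 9, 5, 4 are pairwise coprime; by CRT there is a unique solution modulo M = 9 · 5 · 4 = 180.
Solve pairwise, accumulating the modulus:
  Start with x ≡ 5 (mod 9).
  Combine with x ≡ 0 (mod 5): since gcd(9, 5) = 1, we get a unique residue mod 45.
    Write x = 5 + 9·t and substitute into x ≡ 0 (mod 5): 9·t ≡ 0 − 5 = -5 (mod 5).
    Reduce coefficients mod 5: 4·t ≡ 0 (mod 5).
    The inverse of 4 mod 5 is 4 (since 4·4 = 16 = 3·5 + 1), so t ≡ 4·0 = 0 ≡ 0 (mod 5).
    Then x = 5 + 9·0 = 5, valid modulo lcm(9, 5) = 45: x ≡ 5 (mod 45).
  Combine with x ≡ 0 (mod 4): since gcd(45, 4) = 1, we get a unique residue mod 180.
    Write x = 5 + 45·t and substitute into x ≡ 0 (mod 4): 45·t ≡ 0 − 5 = -5 (mod 4).
    Reduce coefficients mod 4: 1·t ≡ 3 (mod 4).
    So t ≡ 3 (mod 4).
    Then x = 5 + 45·3 = 140, valid modulo lcm(45, 4) = 180: x ≡ 140 (mod 180).
Verify: 140 mod 9 = 5 ✓, 140 mod 5 = 0 ✓, 140 mod 4 = 0 ✓.

x ≡ 140 (mod 180).


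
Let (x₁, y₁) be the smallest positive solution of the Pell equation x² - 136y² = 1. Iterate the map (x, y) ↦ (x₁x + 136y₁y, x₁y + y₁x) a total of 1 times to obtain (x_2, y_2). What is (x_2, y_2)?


Step 1: Find the fundamental solution (x₁, y₁) of x² - 136y² = 1.
  Expand √136 as a continued fraction. a₀ = ⌊√136⌋ = 11; iterate m_{k+1} = d_k·a_k − m_k, d_{k+1} = (136 − m_{k+1}²)/d_k, a_{k+1} = ⌊(a₀ + m_{k+1})/d_{k+1}⌋ (starting m₀ = 0, d₀ = 1), with convergents p_k = a_k·p_{k-1} + p_{k-2}, q_k = a_k·q_{k-1} + q_{k-2} (p₋₁ = 1, q₋₁ = 0):
  k = 0: a₀ = 11; p₀/q₀ = 11/1; p₀² − 136·q₀² = 121 − 136 = -15.
  k = 1: m = 11, d = 15, a = ⌊(11 + 11)/15⌋ = 1; p/q = (1·11 + 1)/(1·1 + 0) = 12/1; p² − 136·q² = 144 − 136 = 8.
  k = 2: m = 4, d = 8, a = ⌊(11 + 4)/8⌋ = 1; p/q = (1·12 + 11)/(1·1 + 1) = 23/2; p² − 136·q² = 529 − 544 = -15.
  k = 3: m = 4, d = 15, a = ⌊(11 + 4)/15⌋ = 1; p/q = (1·23 + 12)/(1·2 + 1) = 35/3; p² − 136·q² = 1225 − 1224 = 1.
  The first convergent with p² − 136·q² = 1 gives the fundamental solution (x₁, y₁) = (35, 3).
Step 2: Apply the recurrence (x_{n+1}, y_{n+1}) = (x₁x_n + 136y₁y_n, x₁y_n + y₁x_n) repeatedly.
  From (x_1, y_1) = (35, 3): x_2 = 35·35 + 136·3·3 = 2449; y_2 = 35·3 + 3·35 = 210.
Step 3: Verify x_2² - 136·y_2² = 5997601 - 5997600 = 1 (should be 1). ✓

(x_1, y_1) = (35, 3); (x_2, y_2) = (2449, 210).


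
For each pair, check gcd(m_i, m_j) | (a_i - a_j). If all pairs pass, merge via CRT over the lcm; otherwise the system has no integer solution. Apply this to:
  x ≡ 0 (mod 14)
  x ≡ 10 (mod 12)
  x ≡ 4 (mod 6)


Moduli 14, 12, 6 are not pairwise coprime, so CRT works modulo lcm(m_i) when all pairwise compatibility conditions hold.
Pairwise compatibility: gcd(m_i, m_j) must divide a_i - a_j for every pair.
Merge one congruence at a time:
  Start: x ≡ 0 (mod 14).
  Combine with x ≡ 10 (mod 12): gcd(14, 12) = 2; 10 - 0 = 10, which IS divisible by 2, so compatible.
    Write x = 0 + 14·t and substitute into x ≡ 10 (mod 12): 14·t ≡ 10 − 0 = 10 (mod 12).
    Divide the congruence (and modulus) by g = 2: 7·t ≡ 5 (mod 6).
    Reduce coefficients mod 6: 1·t ≡ 5 (mod 6).
    So t ≡ 5 (mod 6).
    Then x = 0 + 14·5 = 70, valid modulo lcm(14, 12) = 84: x ≡ 70 (mod 84).
  Combine with x ≡ 4 (mod 6): gcd(84, 6) = 6; 4 - 70 = -66, which IS divisible by 6, so compatible.
    Write x = 70 + 84·t and substitute into x ≡ 4 (mod 6): 84·t ≡ 4 − 70 = -66 (mod 6).
    Divide the congruence (and modulus) by g = 6: 14·t ≡ -11 (mod 1).
    Modulo 1 every t works; take t = 0.
    Then x = 70 + 84·0 = 70, valid modulo lcm(84, 6) = 84: x ≡ 70 (mod 84).
Verify: 70 mod 14 = 0, 70 mod 12 = 10, 70 mod 6 = 4.

x ≡ 70 (mod 84).


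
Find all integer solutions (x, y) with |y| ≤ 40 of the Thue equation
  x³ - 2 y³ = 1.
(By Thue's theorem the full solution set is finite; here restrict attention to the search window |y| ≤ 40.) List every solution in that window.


The equation is x³ - 2y³ = 1. For fixed y, x³ = 2·y³ + 1, so a solution requires the RHS to be a perfect cube.
Strategy: iterate y from -40 to 40, compute RHS = 2·y³ + 1, and check whether it is a (positive or negative) perfect cube.
Check small values of y:
  y = 0: RHS = 1 = (1)³ ⇒ x = 1 works.
  y = 1: RHS = 3 is not a perfect cube.
  y = -1: RHS = -1 = (-1)³ ⇒ x = -1 works.
  y = 2: RHS = 17 is not a perfect cube.
  y = -2: RHS = -15 is not a perfect cube.
  y = 3: RHS = 55 is not a perfect cube.
  y = -3: RHS = -53 is not a perfect cube.
Continuing the search up to |y| = 40 finds no further solutions beyond those listed.
Collected solutions: (1, 0), (-1, -1).

Solutions (with |y| ≤ 40): (1, 0), (-1, -1).


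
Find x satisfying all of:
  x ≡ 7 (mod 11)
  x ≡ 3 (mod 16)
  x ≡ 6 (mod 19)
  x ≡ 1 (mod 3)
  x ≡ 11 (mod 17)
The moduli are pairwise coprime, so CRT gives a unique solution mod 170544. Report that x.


Product of moduli M = 11 · 16 · 19 · 3 · 17 = 170544.
Merge one congruence at a time:
  Start: x ≡ 7 (mod 11).
  Combine with x ≡ 3 (mod 16); new modulus lcm = 176.
    Write x = 7 + 11·t and substitute into x ≡ 3 (mod 16): 11·t ≡ 3 − 7 = -4 (mod 16).
    Reduce coefficients mod 16: 11·t ≡ 12 (mod 16).
    The inverse of 11 mod 16 is 3 (since 11·3 = 33 = 2·16 + 1), so t ≡ 3·12 = 36 ≡ 4 (mod 16).
    Then x = 7 + 11·4 = 51, valid modulo lcm(11, 16) = 176: x ≡ 51 (mod 176).
  Combine with x ≡ 6 (mod 19); new modulus lcm = 3344.
    Write x = 51 + 176·t and substitute into x ≡ 6 (mod 19): 176·t ≡ 6 − 51 = -45 (mod 19).
    Reduce coefficients mod 19: 5·t ≡ 12 (mod 19).
    The inverse of 5 mod 19 is 4 (since 5·4 = 20 = 1·19 + 1), so t ≡ 4·12 = 48 ≡ 10 (mod 19).
    Then x = 51 + 176·10 = 1811, valid modulo lcm(176, 19) = 3344: x ≡ 1811 (mod 3344).
  Combine with x ≡ 1 (mod 3); new modulus lcm = 10032.
    Write x = 1811 + 3344·t and substitute into x ≡ 1 (mod 3): 3344·t ≡ 1 − 1811 = -1810 (mod 3).
    Reduce coefficients mod 3: 2·t ≡ 2 (mod 3).
    The inverse of 2 mod 3 is 2 (since 2·2 = 4 = 1·3 + 1), so t ≡ 2·2 = 4 ≡ 1 (mod 3).
    Then x = 1811 + 3344·1 = 5155, valid modulo lcm(3344, 3) = 10032: x ≡ 5155 (mod 10032).
  Combine with x ≡ 11 (mod 17); new modulus lcm = 170544.
    Write x = 5155 + 10032·t and substitute into x ≡ 11 (mod 17): 10032·t ≡ 11 − 5155 = -5144 (mod 17).
    Reduce coefficients mod 17: 2·t ≡ 7 (mod 17).
    The inverse of 2 mod 17 is 9 (since 2·9 = 18 = 1·17 + 1), so t ≡ 9·7 = 63 ≡ 12 (mod 17).
    Then x = 5155 + 10032·12 = 125539, valid modulo lcm(10032, 17) = 170544: x ≡ 125539 (mod 170544).
Verify against each original: 125539 mod 11 = 7, 125539 mod 16 = 3, 125539 mod 19 = 6, 125539 mod 3 = 1, 125539 mod 17 = 11.

x ≡ 125539 (mod 170544).


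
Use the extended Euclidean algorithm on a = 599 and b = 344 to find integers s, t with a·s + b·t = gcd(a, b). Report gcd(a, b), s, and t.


Euclidean algorithm on (599, 344) — divide until remainder is 0:
  599 = 1 · 344 + 255
  344 = 1 · 255 + 89
  255 = 2 · 89 + 77
  89 = 1 · 77 + 12
  77 = 6 · 12 + 5
  12 = 2 · 5 + 2
  5 = 2 · 2 + 1
  2 = 2 · 1 + 0
gcd(599, 344) = 1.
Track Bezout coefficients alongside the remainders: start with r₀ = 599 = a·1 + b·0 (s = 1, t = 0) and r₁ = 344 = a·0 + b·1 (s = 0, t = 1); each new remainder r_{k+1} = r_{k-1} − q_k·r_k inherits s_{k+1} = s_{k-1} − q_k·s_k, t_{k+1} = t_{k-1} − q_k·t_k, so r_k = a·s_k + b·t_k at every step:
  q = 1: r = 255, s = 1 − 1·0 = 1, t = 0 − 1·1 = -1  (check: 599·1 + 344·(-1) = 255)
  q = 1: r = 89, s = 0 − 1·1 = -1, t = 1 − 1·(-1) = 2  (check: 599·(-1) + 344·2 = 89)
  q = 2: r = 77, s = 1 − 2·(-1) = 3, t = -1 − 2·2 = -5  (check: 599·3 + 344·(-5) = 77)
  q = 1: r = 12, s = -1 − 1·3 = -4, t = 2 − 1·(-5) = 7  (check: 599·(-4) + 344·7 = 12)
  q = 6: r = 5, s = 3 − 6·(-4) = 27, t = -5 − 6·7 = -47  (check: 599·27 + 344·(-47) = 5)
  q = 2: r = 2, s = -4 − 2·27 = -58, t = 7 − 2·(-47) = 101  (check: 599·(-58) + 344·101 = 2)
  q = 2: r = 1, s = 27 − 2·(-58) = 143, t = -47 − 2·101 = -249  (check: 599·143 + 344·(-249) = 1)
The row with r = 1 (the gcd) gives the Bezout coefficients s = 143, t = -249.
Result: 599 · (143) + 344 · (-249) = 1.

gcd(599, 344) = 1; s = 143, t = -249 (check: 599·143 + 344·(-249) = 1).


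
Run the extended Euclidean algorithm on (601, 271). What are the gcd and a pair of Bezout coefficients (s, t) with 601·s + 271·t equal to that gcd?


Euclidean algorithm on (601, 271) — divide until remainder is 0:
  601 = 2 · 271 + 59
  271 = 4 · 59 + 35
  59 = 1 · 35 + 24
  35 = 1 · 24 + 11
  24 = 2 · 11 + 2
  11 = 5 · 2 + 1
  2 = 2 · 1 + 0
gcd(601, 271) = 1.
Track Bezout coefficients alongside the remainders: start with r₀ = 601 = a·1 + b·0 (s = 1, t = 0) and r₁ = 271 = a·0 + b·1 (s = 0, t = 1); each new remainder r_{k+1} = r_{k-1} − q_k·r_k inherits s_{k+1} = s_{k-1} − q_k·s_k, t_{k+1} = t_{k-1} − q_k·t_k, so r_k = a·s_k + b·t_k at every step:
  q = 2: r = 59, s = 1 − 2·0 = 1, t = 0 − 2·1 = -2  (check: 601·1 + 271·(-2) = 59)
  q = 4: r = 35, s = 0 − 4·1 = -4, t = 1 − 4·(-2) = 9  (check: 601·(-4) + 271·9 = 35)
  q = 1: r = 24, s = 1 − 1·(-4) = 5, t = -2 − 1·9 = -11  (check: 601·5 + 271·(-11) = 24)
  q = 1: r = 11, s = -4 − 1·5 = -9, t = 9 − 1·(-11) = 20  (check: 601·(-9) + 271·20 = 11)
  q = 2: r = 2, s = 5 − 2·(-9) = 23, t = -11 − 2·20 = -51  (check: 601·23 + 271·(-51) = 2)
  q = 5: r = 1, s = -9 − 5·23 = -124, t = 20 − 5·(-51) = 275  (check: 601·(-124) + 271·275 = 1)
The row with r = 1 (the gcd) gives the Bezout coefficients s = -124, t = 275.
Result: 601 · (-124) + 271 · (275) = 1.

gcd(601, 271) = 1; s = -124, t = 275 (check: 601·(-124) + 271·275 = 1).


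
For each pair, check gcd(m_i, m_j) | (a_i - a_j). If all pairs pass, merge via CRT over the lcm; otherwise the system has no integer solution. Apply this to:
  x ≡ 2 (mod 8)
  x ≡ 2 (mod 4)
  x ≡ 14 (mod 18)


Moduli 8, 4, 18 are not pairwise coprime, so CRT works modulo lcm(m_i) when all pairwise compatibility conditions hold.
Pairwise compatibility: gcd(m_i, m_j) must divide a_i - a_j for every pair.
Merge one congruence at a time:
  Start: x ≡ 2 (mod 8).
  Combine with x ≡ 2 (mod 4): gcd(8, 4) = 4; 2 - 2 = 0, which IS divisible by 4, so compatible.
    Write x = 2 + 8·t and substitute into x ≡ 2 (mod 4): 8·t ≡ 2 − 2 = 0 (mod 4).
    Divide the congruence (and modulus) by g = 4: 2·t ≡ 0 (mod 1).
    Modulo 1 every t works; take t = 0.
    Then x = 2 + 8·0 = 2, valid modulo lcm(8, 4) = 8: x ≡ 2 (mod 8).
  Combine with x ≡ 14 (mod 18): gcd(8, 18) = 2; 14 - 2 = 12, which IS divisible by 2, so compatible.
    Write x = 2 + 8·t and substitute into x ≡ 14 (mod 18): 8·t ≡ 14 − 2 = 12 (mod 18).
    Divide the congruence (and modulus) by g = 2: 4·t ≡ 6 (mod 9).
    The inverse of 4 mod 9 is 7 (since 4·7 = 28 = 3·9 + 1), so t ≡ 7·6 = 42 ≡ 6 (mod 9).
    Then x = 2 + 8·6 = 50, valid modulo lcm(8, 18) = 72: x ≡ 50 (mod 72).
Verify: 50 mod 8 = 2, 50 mod 4 = 2, 50 mod 18 = 14.

x ≡ 50 (mod 72).


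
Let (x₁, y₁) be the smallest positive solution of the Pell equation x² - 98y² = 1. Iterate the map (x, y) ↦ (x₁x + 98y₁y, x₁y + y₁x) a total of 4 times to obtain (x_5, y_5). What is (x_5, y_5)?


Step 1: Find the fundamental solution (x₁, y₁) of x² - 98y² = 1.
  Expand √98 as a continued fraction. a₀ = ⌊√98⌋ = 9; iterate m_{k+1} = d_k·a_k − m_k, d_{k+1} = (98 − m_{k+1}²)/d_k, a_{k+1} = ⌊(a₀ + m_{k+1})/d_{k+1}⌋ (starting m₀ = 0, d₀ = 1), with convergents p_k = a_k·p_{k-1} + p_{k-2}, q_k = a_k·q_{k-1} + q_{k-2} (p₋₁ = 1, q₋₁ = 0):
  k = 0: a₀ = 9; p₀/q₀ = 9/1; p₀² − 98·q₀² = 81 − 98 = -17.
  k = 1: m = 9, d = 17, a = ⌊(9 + 9)/17⌋ = 1; p/q = (1·9 + 1)/(1·1 + 0) = 10/1; p² − 98·q² = 100 − 98 = 2.
  k = 2: m = 8, d = 2, a = ⌊(9 + 8)/2⌋ = 8; p/q = (8·10 + 9)/(8·1 + 1) = 89/9; p² − 98·q² = 7921 − 7938 = -17.
  k = 3: m = 8, d = 17, a = ⌊(9 + 8)/17⌋ = 1; p/q = (1·89 + 10)/(1·9 + 1) = 99/10; p² − 98·q² = 9801 − 9800 = 1.
  The first convergent with p² − 98·q² = 1 gives the fundamental solution (x₁, y₁) = (99, 10).
Step 2: Apply the recurrence (x_{n+1}, y_{n+1}) = (x₁x_n + 98y₁y_n, x₁y_n + y₁x_n) repeatedly.
  From (x_1, y_1) = (99, 10): x_2 = 99·99 + 98·10·10 = 19601; y_2 = 99·10 + 10·99 = 1980.
  From (x_2, y_2) = (19601, 1980): x_3 = 99·19601 + 98·10·1980 = 3880899; y_3 = 99·1980 + 10·19601 = 392030.
  From (x_3, y_3) = (3880899, 392030): x_4 = 99·3880899 + 98·10·392030 = 768398401; y_4 = 99·392030 + 10·3880899 = 77619960.
  From (x_4, y_4) = (768398401, 77619960): x_5 = 99·768398401 + 98·10·77619960 = 152139002499; y_5 = 99·77619960 + 10·768398401 = 15368360050.
Step 3: Verify x_5² - 98·y_5² = 23146276081390728245001 - 23146276081390728245000 = 1 (should be 1). ✓

(x_1, y_1) = (99, 10); (x_5, y_5) = (152139002499, 15368360050).


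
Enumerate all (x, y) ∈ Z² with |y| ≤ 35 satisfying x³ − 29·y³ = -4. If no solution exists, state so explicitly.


The equation is x³ - 29y³ = -4. For fixed y, x³ = 29·y³ − 4, so a solution requires the RHS to be a perfect cube.
Strategy: iterate y from -35 to 35, compute RHS = 29·y³ − 4, and check whether it is a (positive or negative) perfect cube.
Check small values of y:
  y = 0: RHS = -4 is not a perfect cube.
  y = 1: RHS = 25 is not a perfect cube.
  y = -1: RHS = -33 is not a perfect cube.
  y = 2: RHS = 228 is not a perfect cube.
  y = -2: RHS = -236 is not a perfect cube.
  y = 3: RHS = 779 is not a perfect cube.
  y = -3: RHS = -787 is not a perfect cube.
Continuing the search up to |y| = 35 finds no solutions either.
No (x, y) in the scanned range satisfies the equation.

No integer solutions with |y| ≤ 35.


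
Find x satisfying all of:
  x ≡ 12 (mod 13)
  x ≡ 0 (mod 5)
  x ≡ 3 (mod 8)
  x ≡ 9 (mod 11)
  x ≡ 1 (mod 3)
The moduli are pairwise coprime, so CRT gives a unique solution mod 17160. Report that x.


Product of moduli M = 13 · 5 · 8 · 11 · 3 = 17160.
Merge one congruence at a time:
  Start: x ≡ 12 (mod 13).
  Combine with x ≡ 0 (mod 5); new modulus lcm = 65.
    Write x = 12 + 13·t and substitute into x ≡ 0 (mod 5): 13·t ≡ 0 − 12 = -12 (mod 5).
    Reduce coefficients mod 5: 3·t ≡ 3 (mod 5).
    The inverse of 3 mod 5 is 2 (since 3·2 = 6 = 1·5 + 1), so t ≡ 2·3 = 6 ≡ 1 (mod 5).
    Then x = 12 + 13·1 = 25, valid modulo lcm(13, 5) = 65: x ≡ 25 (mod 65).
  Combine with x ≡ 3 (mod 8); new modulus lcm = 520.
    Write x = 25 + 65·t and substitute into x ≡ 3 (mod 8): 65·t ≡ 3 − 25 = -22 (mod 8).
    Reduce coefficients mod 8: 1·t ≡ 2 (mod 8).
    So t ≡ 2 (mod 8).
    Then x = 25 + 65·2 = 155, valid modulo lcm(65, 8) = 520: x ≡ 155 (mod 520).
  Combine with x ≡ 9 (mod 11); new modulus lcm = 5720.
    Write x = 155 + 520·t and substitute into x ≡ 9 (mod 11): 520·t ≡ 9 − 155 = -146 (mod 11).
    Reduce coefficients mod 11: 3·t ≡ 8 (mod 11).
    The inverse of 3 mod 11 is 4 (since 3·4 = 12 = 1·11 + 1), so t ≡ 4·8 = 32 ≡ 10 (mod 11).
    Then x = 155 + 520·10 = 5355, valid modulo lcm(520, 11) = 5720: x ≡ 5355 (mod 5720).
  Combine with x ≡ 1 (mod 3); new modulus lcm = 17160.
    Write x = 5355 + 5720·t and substitute into x ≡ 1 (mod 3): 5720·t ≡ 1 − 5355 = -5354 (mod 3).
    Reduce coefficients mod 3: 2·t ≡ 1 (mod 3).
    The inverse of 2 mod 3 is 2 (since 2·2 = 4 = 1·3 + 1), so t ≡ 2·1 = 2 ≡ 2 (mod 3).
    Then x = 5355 + 5720·2 = 16795, valid modulo lcm(5720, 3) = 17160: x ≡ 16795 (mod 17160).
Verify against each original: 16795 mod 13 = 12, 16795 mod 5 = 0, 16795 mod 8 = 3, 16795 mod 11 = 9, 16795 mod 3 = 1.

x ≡ 16795 (mod 17160).


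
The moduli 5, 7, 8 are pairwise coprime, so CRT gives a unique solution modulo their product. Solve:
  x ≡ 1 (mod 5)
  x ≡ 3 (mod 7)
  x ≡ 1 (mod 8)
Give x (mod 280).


Moduli 5, 7, 8 are pairwise coprime; by CRT there is a unique solution modulo M = 5 · 7 · 8 = 280.
Solve pairwise, accumulating the modulus:
  Start with x ≡ 1 (mod 5).
  Combine with x ≡ 3 (mod 7): since gcd(5, 7) = 1, we get a unique residue mod 35.
    Write x = 1 + 5·t and substitute into x ≡ 3 (mod 7): 5·t ≡ 3 − 1 = 2 (mod 7).
    The inverse of 5 mod 7 is 3 (since 5·3 = 15 = 2·7 + 1), so t ≡ 3·2 = 6 ≡ 6 (mod 7).
    Then x = 1 + 5·6 = 31, valid modulo lcm(5, 7) = 35: x ≡ 31 (mod 35).
  Combine with x ≡ 1 (mod 8): since gcd(35, 8) = 1, we get a unique residue mod 280.
    Write x = 31 + 35·t and substitute into x ≡ 1 (mod 8): 35·t ≡ 1 − 31 = -30 (mod 8).
    Reduce coefficients mod 8: 3·t ≡ 2 (mod 8).
    The inverse of 3 mod 8 is 3 (since 3·3 = 9 = 1·8 + 1), so t ≡ 3·2 = 6 ≡ 6 (mod 8).
    Then x = 31 + 35·6 = 241, valid modulo lcm(35, 8) = 280: x ≡ 241 (mod 280).
Verify: 241 mod 5 = 1 ✓, 241 mod 7 = 3 ✓, 241 mod 8 = 1 ✓.

x ≡ 241 (mod 280).


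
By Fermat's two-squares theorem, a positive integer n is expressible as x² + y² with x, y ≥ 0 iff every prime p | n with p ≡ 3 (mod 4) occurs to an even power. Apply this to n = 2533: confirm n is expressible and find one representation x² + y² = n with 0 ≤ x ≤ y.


Step 1: Factor n = 2533 = 17 · 149.
Step 2: Check the mod-4 condition on each prime factor: 17 ≡ 1 (mod 4), exponent 1; 149 ≡ 1 (mod 4), exponent 1.
All primes ≡ 3 (mod 4) appear to even exponent (or don't appear), so by the two-squares theorem n IS expressible as a sum of two squares.
Step 3: Build a representation. Here n = 17 · 149 is a product of primes ≡ 1 (mod 4). Each prime p ≡ 1 (mod 4) is itself a sum of two squares; find a² by testing p − a² for a perfect square:
  17: 17 − 1² = 16 = 4² ⇒ 17 = 1² + 4².
  149: 149 − 1² = 148, 149 − 2² = 145, 149 − 3² = 140, 149 − 4² = 133, 149 − 5² = 124, 149 − 6² = 113, 149 − 7² = 100 = 10² ⇒ 149 = 7² + 10².
  Combine using the Brahmagupta–Fibonacci identity (a² + b²)(c² + d²) = (ac − bd)² + (ad + bc)² = (ac + bd)² + (ad − bc)²:
  17 · 149 = 2533: from (1² + 4²)(7² + 10²), take (1·7 − 4·10, 1·10 + 4·7) = (7 − 40, 10 + 28) = (-33, 38); dropping signs (only squares matter) gives (33, 38); check 33² + 38² = 1089 + 1444 = 2533 ✓.
Step 4: Order so x ≤ y and verify: 33² + 38² = 1089 + 1444 = 2533 = n. ✓

n = 2533 = 33² + 38² (one valid representation with x ≤ y).


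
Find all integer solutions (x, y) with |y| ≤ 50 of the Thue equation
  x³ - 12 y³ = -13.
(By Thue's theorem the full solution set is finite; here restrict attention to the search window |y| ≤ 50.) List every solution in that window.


The equation is x³ - 12y³ = -13. For fixed y, x³ = 12·y³ − 13, so a solution requires the RHS to be a perfect cube.
Strategy: iterate y from -50 to 50, compute RHS = 12·y³ − 13, and check whether it is a (positive or negative) perfect cube.
Check small values of y:
  y = 0: RHS = -13 is not a perfect cube.
  y = 1: RHS = -1 = (-1)³ ⇒ x = -1 works.
  y = -1: RHS = -25 is not a perfect cube.
  y = 2: RHS = 83 is not a perfect cube.
  y = -2: RHS = -109 is not a perfect cube.
  y = 3: RHS = 311 is not a perfect cube.
  y = -3: RHS = -337 is not a perfect cube.
Continuing the search up to |y| = 50 finds no further solutions beyond those listed.
Collected solutions: (-1, 1).

Solutions (with |y| ≤ 50): (-1, 1).


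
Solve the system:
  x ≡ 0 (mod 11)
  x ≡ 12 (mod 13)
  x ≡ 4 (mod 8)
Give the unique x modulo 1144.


Moduli 11, 13, 8 are pairwise coprime; by CRT there is a unique solution modulo M = 11 · 13 · 8 = 1144.
Solve pairwise, accumulating the modulus:
  Start with x ≡ 0 (mod 11).
  Combine with x ≡ 12 (mod 13): since gcd(11, 13) = 1, we get a unique residue mod 143.
    Write x = 0 + 11·t and substitute into x ≡ 12 (mod 13): 11·t ≡ 12 − 0 = 12 (mod 13).
    The inverse of 11 mod 13 is 6 (since 11·6 = 66 = 5·13 + 1), so t ≡ 6·12 = 72 ≡ 7 (mod 13).
    Then x = 0 + 11·7 = 77, valid modulo lcm(11, 13) = 143: x ≡ 77 (mod 143).
  Combine with x ≡ 4 (mod 8): since gcd(143, 8) = 1, we get a unique residue mod 1144.
    Write x = 77 + 143·t and substitute into x ≡ 4 (mod 8): 143·t ≡ 4 − 77 = -73 (mod 8).
    Reduce coefficients mod 8: 7·t ≡ 7 (mod 8).
    The inverse of 7 mod 8 is 7 (since 7·7 = 49 = 6·8 + 1), so t ≡ 7·7 = 49 ≡ 1 (mod 8).
    Then x = 77 + 143·1 = 220, valid modulo lcm(143, 8) = 1144: x ≡ 220 (mod 1144).
Verify: 220 mod 11 = 0 ✓, 220 mod 13 = 12 ✓, 220 mod 8 = 4 ✓.

x ≡ 220 (mod 1144).


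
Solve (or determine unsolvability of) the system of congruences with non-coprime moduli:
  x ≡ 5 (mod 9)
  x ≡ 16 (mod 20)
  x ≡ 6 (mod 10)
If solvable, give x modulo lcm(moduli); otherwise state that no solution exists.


Moduli 9, 20, 10 are not pairwise coprime, so CRT works modulo lcm(m_i) when all pairwise compatibility conditions hold.
Pairwise compatibility: gcd(m_i, m_j) must divide a_i - a_j for every pair.
Merge one congruence at a time:
  Start: x ≡ 5 (mod 9).
  Combine with x ≡ 16 (mod 20): gcd(9, 20) = 1; 16 - 5 = 11, which IS divisible by 1, so compatible.
    Write x = 5 + 9·t and substitute into x ≡ 16 (mod 20): 9·t ≡ 16 − 5 = 11 (mod 20).
    The inverse of 9 mod 20 is 9 (since 9·9 = 81 = 4·20 + 1), so t ≡ 9·11 = 99 ≡ 19 (mod 20).
    Then x = 5 + 9·19 = 176, valid modulo lcm(9, 20) = 180: x ≡ 176 (mod 180).
  Combine with x ≡ 6 (mod 10): gcd(180, 10) = 10; 6 - 176 = -170, which IS divisible by 10, so compatible.
    Write x = 176 + 180·t and substitute into x ≡ 6 (mod 10): 180·t ≡ 6 − 176 = -170 (mod 10).
    Divide the congruence (and modulus) by g = 10: 18·t ≡ -17 (mod 1).
    Modulo 1 every t works; take t = 0.
    Then x = 176 + 180·0 = 176, valid modulo lcm(180, 10) = 180: x ≡ 176 (mod 180).
Verify: 176 mod 9 = 5, 176 mod 20 = 16, 176 mod 10 = 6.

x ≡ 176 (mod 180).


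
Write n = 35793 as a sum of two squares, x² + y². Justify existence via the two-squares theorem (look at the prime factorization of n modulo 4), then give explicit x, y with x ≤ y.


Step 1: Factor n = 35793 = 3^2 · 41 · 97.
Step 2: Check the mod-4 condition on each prime factor: 3 ≡ 3 (mod 4), exponent 2 (must be even); 41 ≡ 1 (mod 4), exponent 1; 97 ≡ 1 (mod 4), exponent 1.
All primes ≡ 3 (mod 4) appear to even exponent (or don't appear), so by the two-squares theorem n IS expressible as a sum of two squares.
Step 3: Build a representation. Group n = k² · m with k = 3 and m = 41 · 97 = 3977 (a product of primes ≡ 1 (mod 4)); a representation of m scales to one of n via (k·x)² + (k·y)² = k²(x² + y²). Each prime p ≡ 1 (mod 4) is itself a sum of two squares; find a² by testing p − a² for a perfect square:
  41: 41 − 1² = 40, 41 − 2² = 37, 41 − 3² = 32, 41 − 4² = 25 = 5² ⇒ 41 = 4² + 5².
  97: 97 − 1² = 96, 97 − 2² = 93, 97 − 3² = 88, 97 − 4² = 81 = 9² ⇒ 97 = 4² + 9².
  Combine using the Brahmagupta–Fibonacci identity (a² + b²)(c² + d²) = (ac − bd)² + (ad + bc)² = (ac + bd)² + (ad − bc)²:
  41 · 97 = 3977: from (4² + 5²)(4² + 9²), take (4·4 − 5·9, 4·9 + 5·4) = (16 − 45, 36 + 20) = (-29, 56); dropping signs (only squares matter) gives (29, 56); check 29² + 56² = 841 + 3136 = 3977 ✓.
  Scale by k = 3: (3·29, 3·56) = (87, 168).
Step 4: Order so x ≤ y and verify: 87² + 168² = 7569 + 28224 = 35793 = n. ✓

n = 35793 = 87² + 168² (one valid representation with x ≤ y).


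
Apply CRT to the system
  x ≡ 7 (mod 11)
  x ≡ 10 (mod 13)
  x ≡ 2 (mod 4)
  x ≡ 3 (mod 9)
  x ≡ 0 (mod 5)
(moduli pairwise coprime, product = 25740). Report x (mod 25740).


Product of moduli M = 11 · 13 · 4 · 9 · 5 = 25740.
Merge one congruence at a time:
  Start: x ≡ 7 (mod 11).
  Combine with x ≡ 10 (mod 13); new modulus lcm = 143.
    Write x = 7 + 11·t and substitute into x ≡ 10 (mod 13): 11·t ≡ 10 − 7 = 3 (mod 13).
    The inverse of 11 mod 13 is 6 (since 11·6 = 66 = 5·13 + 1), so t ≡ 6·3 = 18 ≡ 5 (mod 13).
    Then x = 7 + 11·5 = 62, valid modulo lcm(11, 13) = 143: x ≡ 62 (mod 143).
  Combine with x ≡ 2 (mod 4); new modulus lcm = 572.
    Write x = 62 + 143·t and substitute into x ≡ 2 (mod 4): 143·t ≡ 2 − 62 = -60 (mod 4).
    Reduce coefficients mod 4: 3·t ≡ 0 (mod 4).
    The inverse of 3 mod 4 is 3 (since 3·3 = 9 = 2·4 + 1), so t ≡ 3·0 = 0 ≡ 0 (mod 4).
    Then x = 62 + 143·0 = 62, valid modulo lcm(143, 4) = 572: x ≡ 62 (mod 572).
  Combine with x ≡ 3 (mod 9); new modulus lcm = 5148.
    Write x = 62 + 572·t and substitute into x ≡ 3 (mod 9): 572·t ≡ 3 − 62 = -59 (mod 9).
    Reduce coefficients mod 9: 5·t ≡ 4 (mod 9).
    The inverse of 5 mod 9 is 2 (since 5·2 = 10 = 1·9 + 1), so t ≡ 2·4 = 8 ≡ 8 (mod 9).
    Then x = 62 + 572·8 = 4638, valid modulo lcm(572, 9) = 5148: x ≡ 4638 (mod 5148).
  Combine with x ≡ 0 (mod 5); new modulus lcm = 25740.
    Write x = 4638 + 5148·t and substitute into x ≡ 0 (mod 5): 5148·t ≡ 0 − 4638 = -4638 (mod 5).
    Reduce coefficients mod 5: 3·t ≡ 2 (mod 5).
    The inverse of 3 mod 5 is 2 (since 3·2 = 6 = 1·5 + 1), so t ≡ 2·2 = 4 ≡ 4 (mod 5).
    Then x = 4638 + 5148·4 = 25230, valid modulo lcm(5148, 5) = 25740: x ≡ 25230 (mod 25740).
Verify against each original: 25230 mod 11 = 7, 25230 mod 13 = 10, 25230 mod 4 = 2, 25230 mod 9 = 3, 25230 mod 5 = 0.

x ≡ 25230 (mod 25740).


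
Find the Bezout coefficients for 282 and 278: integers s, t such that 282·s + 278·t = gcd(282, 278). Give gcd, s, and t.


Euclidean algorithm on (282, 278) — divide until remainder is 0:
  282 = 1 · 278 + 4
  278 = 69 · 4 + 2
  4 = 2 · 2 + 0
gcd(282, 278) = 2.
Track Bezout coefficients alongside the remainders: start with r₀ = 282 = a·1 + b·0 (s = 1, t = 0) and r₁ = 278 = a·0 + b·1 (s = 0, t = 1); each new remainder r_{k+1} = r_{k-1} − q_k·r_k inherits s_{k+1} = s_{k-1} − q_k·s_k, t_{k+1} = t_{k-1} − q_k·t_k, so r_k = a·s_k + b·t_k at every step:
  q = 1: r = 4, s = 1 − 1·0 = 1, t = 0 − 1·1 = -1  (check: 282·1 + 278·(-1) = 4)
  q = 69: r = 2, s = 0 − 69·1 = -69, t = 1 − 69·(-1) = 70  (check: 282·(-69) + 278·70 = 2)
The row with r = 2 (the gcd) gives the Bezout coefficients s = -69, t = 70.
Result: 282 · (-69) + 278 · (70) = 2.

gcd(282, 278) = 2; s = -69, t = 70 (check: 282·(-69) + 278·70 = 2).


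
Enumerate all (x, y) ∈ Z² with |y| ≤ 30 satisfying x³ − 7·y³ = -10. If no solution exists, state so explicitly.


The equation is x³ - 7y³ = -10. For fixed y, x³ = 7·y³ − 10, so a solution requires the RHS to be a perfect cube.
Strategy: iterate y from -30 to 30, compute RHS = 7·y³ − 10, and check whether it is a (positive or negative) perfect cube.
Check small values of y:
  y = 0: RHS = -10 is not a perfect cube.
  y = 1: RHS = -3 is not a perfect cube.
  y = -1: RHS = -17 is not a perfect cube.
  y = 2: RHS = 46 is not a perfect cube.
  y = -2: RHS = -66 is not a perfect cube.
  y = 3: RHS = 179 is not a perfect cube.
  y = -3: RHS = -199 is not a perfect cube.
Continuing the search up to |y| = 30 finds no solutions either.
No (x, y) in the scanned range satisfies the equation.

No integer solutions with |y| ≤ 30.


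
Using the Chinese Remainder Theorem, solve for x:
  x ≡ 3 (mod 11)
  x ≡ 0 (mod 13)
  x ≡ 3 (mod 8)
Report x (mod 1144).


Moduli 11, 13, 8 are pairwise coprime; by CRT there is a unique solution modulo M = 11 · 13 · 8 = 1144.
Solve pairwise, accumulating the modulus:
  Start with x ≡ 3 (mod 11).
  Combine with x ≡ 0 (mod 13): since gcd(11, 13) = 1, we get a unique residue mod 143.
    Write x = 3 + 11·t and substitute into x ≡ 0 (mod 13): 11·t ≡ 0 − 3 = -3 (mod 13).
    Reduce coefficients mod 13: 11·t ≡ 10 (mod 13).
    The inverse of 11 mod 13 is 6 (since 11·6 = 66 = 5·13 + 1), so t ≡ 6·10 = 60 ≡ 8 (mod 13).
    Then x = 3 + 11·8 = 91, valid modulo lcm(11, 13) = 143: x ≡ 91 (mod 143).
  Combine with x ≡ 3 (mod 8): since gcd(143, 8) = 1, we get a unique residue mod 1144.
    Write x = 91 + 143·t and substitute into x ≡ 3 (mod 8): 143·t ≡ 3 − 91 = -88 (mod 8).
    Reduce coefficients mod 8: 7·t ≡ 0 (mod 8).
    The inverse of 7 mod 8 is 7 (since 7·7 = 49 = 6·8 + 1), so t ≡ 7·0 = 0 ≡ 0 (mod 8).
    Then x = 91 + 143·0 = 91, valid modulo lcm(143, 8) = 1144: x ≡ 91 (mod 1144).
Verify: 91 mod 11 = 3 ✓, 91 mod 13 = 0 ✓, 91 mod 8 = 3 ✓.

x ≡ 91 (mod 1144).


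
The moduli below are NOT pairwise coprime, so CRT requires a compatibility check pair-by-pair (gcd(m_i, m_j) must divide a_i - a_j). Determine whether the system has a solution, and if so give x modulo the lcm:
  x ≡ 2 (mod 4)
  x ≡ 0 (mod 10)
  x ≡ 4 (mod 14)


Moduli 4, 10, 14 are not pairwise coprime, so CRT works modulo lcm(m_i) when all pairwise compatibility conditions hold.
Pairwise compatibility: gcd(m_i, m_j) must divide a_i - a_j for every pair.
Merge one congruence at a time:
  Start: x ≡ 2 (mod 4).
  Combine with x ≡ 0 (mod 10): gcd(4, 10) = 2; 0 - 2 = -2, which IS divisible by 2, so compatible.
    Write x = 2 + 4·t and substitute into x ≡ 0 (mod 10): 4·t ≡ 0 − 2 = -2 (mod 10).
    Divide the congruence (and modulus) by g = 2: 2·t ≡ -1 (mod 5).
    Reduce coefficients mod 5: 2·t ≡ 4 (mod 5).
    The inverse of 2 mod 5 is 3 (since 2·3 = 6 = 1·5 + 1), so t ≡ 3·4 = 12 ≡ 2 (mod 5).
    Then x = 2 + 4·2 = 10, valid modulo lcm(4, 10) = 20: x ≡ 10 (mod 20).
  Combine with x ≡ 4 (mod 14): gcd(20, 14) = 2; 4 - 10 = -6, which IS divisible by 2, so compatible.
    Write x = 10 + 20·t and substitute into x ≡ 4 (mod 14): 20·t ≡ 4 − 10 = -6 (mod 14).
    Divide the congruence (and modulus) by g = 2: 10·t ≡ -3 (mod 7).
    Reduce coefficients mod 7: 3·t ≡ 4 (mod 7).
    The inverse of 3 mod 7 is 5 (since 3·5 = 15 = 2·7 + 1), so t ≡ 5·4 = 20 ≡ 6 (mod 7).
    Then x = 10 + 20·6 = 130, valid modulo lcm(20, 14) = 140: x ≡ 130 (mod 140).
Verify: 130 mod 4 = 2, 130 mod 10 = 0, 130 mod 14 = 4.

x ≡ 130 (mod 140).


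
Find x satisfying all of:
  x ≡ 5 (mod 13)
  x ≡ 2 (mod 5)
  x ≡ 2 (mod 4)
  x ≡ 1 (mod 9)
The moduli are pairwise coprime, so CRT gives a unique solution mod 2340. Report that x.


Product of moduli M = 13 · 5 · 4 · 9 = 2340.
Merge one congruence at a time:
  Start: x ≡ 5 (mod 13).
  Combine with x ≡ 2 (mod 5); new modulus lcm = 65.
    Write x = 5 + 13·t and substitute into x ≡ 2 (mod 5): 13·t ≡ 2 − 5 = -3 (mod 5).
    Reduce coefficients mod 5: 3·t ≡ 2 (mod 5).
    The inverse of 3 mod 5 is 2 (since 3·2 = 6 = 1·5 + 1), so t ≡ 2·2 = 4 ≡ 4 (mod 5).
    Then x = 5 + 13·4 = 57, valid modulo lcm(13, 5) = 65: x ≡ 57 (mod 65).
  Combine with x ≡ 2 (mod 4); new modulus lcm = 260.
    Write x = 57 + 65·t and substitute into x ≡ 2 (mod 4): 65·t ≡ 2 − 57 = -55 (mod 4).
    Reduce coefficients mod 4: 1·t ≡ 1 (mod 4).
    So t ≡ 1 (mod 4).
    Then x = 57 + 65·1 = 122, valid modulo lcm(65, 4) = 260: x ≡ 122 (mod 260).
  Combine with x ≡ 1 (mod 9); new modulus lcm = 2340.
    Write x = 122 + 260·t and substitute into x ≡ 1 (mod 9): 260·t ≡ 1 − 122 = -121 (mod 9).
    Reduce coefficients mod 9: 8·t ≡ 5 (mod 9).
    The inverse of 8 mod 9 is 8 (since 8·8 = 64 = 7·9 + 1), so t ≡ 8·5 = 40 ≡ 4 (mod 9).
    Then x = 122 + 260·4 = 1162, valid modulo lcm(260, 9) = 2340: x ≡ 1162 (mod 2340).
Verify against each original: 1162 mod 13 = 5, 1162 mod 5 = 2, 1162 mod 4 = 2, 1162 mod 9 = 1.

x ≡ 1162 (mod 2340).


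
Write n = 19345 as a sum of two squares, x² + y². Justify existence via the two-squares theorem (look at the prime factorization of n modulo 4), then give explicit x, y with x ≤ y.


Step 1: Factor n = 19345 = 5 · 53 · 73.
Step 2: Check the mod-4 condition on each prime factor: 5 ≡ 1 (mod 4), exponent 1; 53 ≡ 1 (mod 4), exponent 1; 73 ≡ 1 (mod 4), exponent 1.
All primes ≡ 3 (mod 4) appear to even exponent (or don't appear), so by the two-squares theorem n IS expressible as a sum of two squares.
Step 3: Build a representation. Here n = 5 · 53 · 73 is a product of primes ≡ 1 (mod 4). Each prime p ≡ 1 (mod 4) is itself a sum of two squares; find a² by testing p − a² for a perfect square:
  5: 5 − 1² = 4 = 2² ⇒ 5 = 1² + 2².
  53: 53 − 1² = 52, 53 − 2² = 49 = 7² ⇒ 53 = 2² + 7².
  73: 73 − 1² = 72, 73 − 2² = 69, 73 − 3² = 64 = 8² ⇒ 73 = 3² + 8².
  Combine using the Brahmagupta–Fibonacci identity (a² + b²)(c² + d²) = (ac − bd)² + (ad + bc)² = (ac + bd)² + (ad − bc)²:
  5 · 53 = 265: from (1² + 2²)(2² + 7²), take (1·2 − 2·7, 1·7 + 2·2) = (2 − 14, 7 + 4) = (-12, 11); dropping signs (only squares matter) gives (12, 11); check 12² + 11² = 144 + 121 = 265 ✓.
  265 · 73 = 19345: from (12² + 11²)(3² + 8²), take (12·3 − 11·8, 12·8 + 11·3) = (36 − 88, 96 + 33) = (-52, 129); dropping signs (only squares matter) gives (52, 129); check 52² + 129² = 2704 + 16641 = 19345 ✓.
Step 4: Order so x ≤ y and verify: 52² + 129² = 2704 + 16641 = 19345 = n. ✓

n = 19345 = 52² + 129² (one valid representation with x ≤ y).


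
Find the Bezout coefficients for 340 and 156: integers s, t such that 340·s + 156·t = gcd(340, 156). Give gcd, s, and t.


Euclidean algorithm on (340, 156) — divide until remainder is 0:
  340 = 2 · 156 + 28
  156 = 5 · 28 + 16
  28 = 1 · 16 + 12
  16 = 1 · 12 + 4
  12 = 3 · 4 + 0
gcd(340, 156) = 4.
Track Bezout coefficients alongside the remainders: start with r₀ = 340 = a·1 + b·0 (s = 1, t = 0) and r₁ = 156 = a·0 + b·1 (s = 0, t = 1); each new remainder r_{k+1} = r_{k-1} − q_k·r_k inherits s_{k+1} = s_{k-1} − q_k·s_k, t_{k+1} = t_{k-1} − q_k·t_k, so r_k = a·s_k + b·t_k at every step:
  q = 2: r = 28, s = 1 − 2·0 = 1, t = 0 − 2·1 = -2  (check: 340·1 + 156·(-2) = 28)
  q = 5: r = 16, s = 0 − 5·1 = -5, t = 1 − 5·(-2) = 11  (check: 340·(-5) + 156·11 = 16)
  q = 1: r = 12, s = 1 − 1·(-5) = 6, t = -2 − 1·11 = -13  (check: 340·6 + 156·(-13) = 12)
  q = 1: r = 4, s = -5 − 1·6 = -11, t = 11 − 1·(-13) = 24  (check: 340·(-11) + 156·24 = 4)
The row with r = 4 (the gcd) gives the Bezout coefficients s = -11, t = 24.
Result: 340 · (-11) + 156 · (24) = 4.

gcd(340, 156) = 4; s = -11, t = 24 (check: 340·(-11) + 156·24 = 4).


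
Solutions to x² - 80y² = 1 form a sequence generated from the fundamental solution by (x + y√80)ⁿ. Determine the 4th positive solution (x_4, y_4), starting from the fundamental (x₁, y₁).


Step 1: Find the fundamental solution (x₁, y₁) of x² - 80y² = 1.
  Expand √80 as a continued fraction. a₀ = ⌊√80⌋ = 8; iterate m_{k+1} = d_k·a_k − m_k, d_{k+1} = (80 − m_{k+1}²)/d_k, a_{k+1} = ⌊(a₀ + m_{k+1})/d_{k+1}⌋ (starting m₀ = 0, d₀ = 1), with convergents p_k = a_k·p_{k-1} + p_{k-2}, q_k = a_k·q_{k-1} + q_{k-2} (p₋₁ = 1, q₋₁ = 0):
  k = 0: a₀ = 8; p₀/q₀ = 8/1; p₀² − 80·q₀² = 64 − 80 = -16.
  k = 1: m = 8, d = 16, a = ⌊(8 + 8)/16⌋ = 1; p/q = (1·8 + 1)/(1·1 + 0) = 9/1; p² − 80·q² = 81 − 80 = 1.
  The first convergent with p² − 80·q² = 1 gives the fundamental solution (x₁, y₁) = (9, 1).
Step 2: Apply the recurrence (x_{n+1}, y_{n+1}) = (x₁x_n + 80y₁y_n, x₁y_n + y₁x_n) repeatedly.
  From (x_1, y_1) = (9, 1): x_2 = 9·9 + 80·1·1 = 161; y_2 = 9·1 + 1·9 = 18.
  From (x_2, y_2) = (161, 18): x_3 = 9·161 + 80·1·18 = 2889; y_3 = 9·18 + 1·161 = 323.
  From (x_3, y_3) = (2889, 323): x_4 = 9·2889 + 80·1·323 = 51841; y_4 = 9·323 + 1·2889 = 5796.
Step 3: Verify x_4² - 80·y_4² = 2687489281 - 2687489280 = 1 (should be 1). ✓

(x_1, y_1) = (9, 1); (x_4, y_4) = (51841, 5796).
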